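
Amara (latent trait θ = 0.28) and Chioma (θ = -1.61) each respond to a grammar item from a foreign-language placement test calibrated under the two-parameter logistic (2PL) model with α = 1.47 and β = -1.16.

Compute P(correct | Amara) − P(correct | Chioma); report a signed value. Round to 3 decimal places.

0.552

P(θ) = 1 / (1 + exp(−α(θ − β)))
P(Amara) = 0.8925  [exponent 2.1168]
P(Chioma) = 0.3404  [exponent -0.6615]
Difference = 0.8925 − 0.3404 = 0.5521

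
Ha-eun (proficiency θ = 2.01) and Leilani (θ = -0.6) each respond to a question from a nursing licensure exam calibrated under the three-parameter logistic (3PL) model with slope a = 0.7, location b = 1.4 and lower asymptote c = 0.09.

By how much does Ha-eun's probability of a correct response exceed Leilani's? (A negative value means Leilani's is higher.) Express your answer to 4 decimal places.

P(θ) = c + (1 − c) · 1 / (1 + exp(−a(θ − b)))
P(Ha-eun) = 0.6407  [exponent 0.4270]
P(Leilani) = 0.2700  [exponent -1.4000]
Difference = 0.6407 − 0.2700 = 0.3707

0.3707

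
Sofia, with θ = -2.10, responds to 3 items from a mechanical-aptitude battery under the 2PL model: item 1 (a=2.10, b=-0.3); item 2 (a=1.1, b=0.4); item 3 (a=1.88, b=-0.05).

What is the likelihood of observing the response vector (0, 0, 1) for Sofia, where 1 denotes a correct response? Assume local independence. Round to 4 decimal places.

P(θ) = 1 / (1 + exp(−a(θ − b)))
P_1 = 1/(1+e^{3.7800}) = 0.0223
P_2 = 1/(1+e^{2.7500}) = 0.0601
P_3 = 1/(1+e^{3.8540}) = 0.0208
L = (1−P_1) × (1−P_2) × P_3 = 0.9777 × 0.9399 × 0.0208 = 0.01907

0.0191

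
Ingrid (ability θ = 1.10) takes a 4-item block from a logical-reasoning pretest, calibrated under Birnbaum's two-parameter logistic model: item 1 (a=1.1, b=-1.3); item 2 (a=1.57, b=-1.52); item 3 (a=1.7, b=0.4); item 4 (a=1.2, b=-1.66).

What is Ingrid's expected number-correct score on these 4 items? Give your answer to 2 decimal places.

3.65

P(θ) = 1 / (1 + exp(−a(θ − b)))
P_1 = 1/(1+e^{-2.6400}) = 0.9334
P_2 = 1/(1+e^{-4.1134}) = 0.9839
P_3 = 1/(1+e^{-1.1900}) = 0.7667
P_4 = 1/(1+e^{-3.3120}) = 0.9648
E[score] = 0.9334 + 0.9839 + 0.7667 + 0.9648 = 3.6489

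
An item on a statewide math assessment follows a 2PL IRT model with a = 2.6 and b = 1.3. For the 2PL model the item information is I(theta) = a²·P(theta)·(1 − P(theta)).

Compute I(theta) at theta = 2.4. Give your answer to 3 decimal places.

0.346

P = 1/(1+e^{-2.8600}) = 0.9458
P(1−P) = 0.9458 × 0.0542 = 0.0512
I = a² × P(1−P) = 2.6² × 0.0512 = 0.34633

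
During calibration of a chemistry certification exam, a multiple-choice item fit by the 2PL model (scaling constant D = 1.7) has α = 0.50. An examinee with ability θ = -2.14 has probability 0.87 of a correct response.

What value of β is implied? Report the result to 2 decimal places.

P(θ) = 1 / (1 + exp(−D·α(θ − β)))
logit(0.87) = ln(0.87/0.13) = 1.9010
β = θ − logit/(1.7·α) = -2.14 − 1.9010/0.8500 = -4.3764

-4.38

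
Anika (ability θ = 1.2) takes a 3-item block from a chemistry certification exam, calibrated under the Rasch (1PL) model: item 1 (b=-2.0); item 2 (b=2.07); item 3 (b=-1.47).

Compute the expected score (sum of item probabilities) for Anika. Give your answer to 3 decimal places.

P(θ) = 1 / (1 + exp(−(θ − b)))
P_1 = 1/(1+e^{-3.2000}) = 0.9608
P_2 = 1/(1+e^{0.8700}) = 0.2953
P_3 = 1/(1+e^{-2.6700}) = 0.9352
E[score] = 0.9608 + 0.2953 + 0.9352 = 2.1913

2.191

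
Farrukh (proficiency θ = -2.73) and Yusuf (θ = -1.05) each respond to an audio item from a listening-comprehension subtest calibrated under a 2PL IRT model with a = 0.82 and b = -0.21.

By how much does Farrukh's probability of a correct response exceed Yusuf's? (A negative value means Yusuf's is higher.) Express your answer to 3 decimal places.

P(θ) = 1 / (1 + exp(−a(θ − b)))
P(Farrukh) = 0.1124  [exponent -2.0664]
P(Yusuf) = 0.3343  [exponent -0.6888]
Difference = 0.1124 − 0.3343 = -0.2219

-0.222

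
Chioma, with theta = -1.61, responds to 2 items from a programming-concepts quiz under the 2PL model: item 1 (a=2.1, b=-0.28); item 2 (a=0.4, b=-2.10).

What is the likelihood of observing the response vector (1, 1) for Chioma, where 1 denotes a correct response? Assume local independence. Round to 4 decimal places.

P(theta) = 1 / (1 + exp(−a(theta − b)))
P_1 = 1/(1+e^{2.7930}) = 0.0577
P_2 = 1/(1+e^{-0.1960}) = 0.5488
L = P_1 × P_2 = 0.0577 × 0.5488 = 0.03167

0.0317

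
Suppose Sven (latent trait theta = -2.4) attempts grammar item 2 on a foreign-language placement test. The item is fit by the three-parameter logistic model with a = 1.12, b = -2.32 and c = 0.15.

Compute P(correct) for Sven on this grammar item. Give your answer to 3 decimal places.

P(theta) = c + (1 − c) · 1 / (1 + exp(−a(theta − b)))
Exponent: 1.12 × (-2.4 − (-2.32)) = -0.0896
1/(1 + e^{0.0896}) = 0.4776
P = 0.15 + 0.85 × 0.4776 = 0.5560

0.556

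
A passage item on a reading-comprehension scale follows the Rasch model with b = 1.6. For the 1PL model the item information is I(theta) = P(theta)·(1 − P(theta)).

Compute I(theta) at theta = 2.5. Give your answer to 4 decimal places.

P = 1/(1+e^{-0.9000}) = 0.7109
P(1−P) = 0.7109 × 0.2891 = 0.2055
I = P(1−P) = 0.20550

0.2055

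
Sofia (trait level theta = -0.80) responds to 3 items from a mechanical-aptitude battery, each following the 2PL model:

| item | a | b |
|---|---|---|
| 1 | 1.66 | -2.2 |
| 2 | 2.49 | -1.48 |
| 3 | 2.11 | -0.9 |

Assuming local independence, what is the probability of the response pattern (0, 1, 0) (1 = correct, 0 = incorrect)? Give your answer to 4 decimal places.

0.0337

P(theta) = 1 / (1 + exp(−a(theta − b)))
P_1 = 1/(1+e^{-2.3240}) = 0.9108
P_2 = 1/(1+e^{-1.6932}) = 0.8446
P_3 = 1/(1+e^{-0.2110}) = 0.5526
L = (1−P_1) × P_2 × (1−P_3) = 0.0892 × 0.8446 × 0.4474 = 0.03369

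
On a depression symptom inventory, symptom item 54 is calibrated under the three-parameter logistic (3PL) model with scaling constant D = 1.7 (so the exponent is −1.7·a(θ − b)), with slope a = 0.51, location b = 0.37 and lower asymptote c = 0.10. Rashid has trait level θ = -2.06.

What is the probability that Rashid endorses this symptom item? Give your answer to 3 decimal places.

P(θ) = c + (1 − c) · 1 / (1 + exp(−D·a(θ − b)))
Exponent: 1.7 × 0.51 × (-2.06 − 0.37) = -2.1068
1/(1 + e^{2.1068}) = 0.1084
P = 0.10 + 0.90 × 0.1084 = 0.1976

0.198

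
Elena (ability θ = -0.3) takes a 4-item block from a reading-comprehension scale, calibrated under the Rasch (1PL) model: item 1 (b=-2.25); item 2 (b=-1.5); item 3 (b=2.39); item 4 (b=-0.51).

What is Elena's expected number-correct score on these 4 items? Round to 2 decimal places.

P(θ) = 1 / (1 + exp(−(θ − b)))
P_1 = 1/(1+e^{-1.9500}) = 0.8754
P_2 = 1/(1+e^{-1.2000}) = 0.7685
P_3 = 1/(1+e^{2.6900}) = 0.0636
P_4 = 1/(1+e^{-0.2100}) = 0.5523
E[score] = 0.8754 + 0.7685 + 0.0636 + 0.5523 = 2.2598

2.26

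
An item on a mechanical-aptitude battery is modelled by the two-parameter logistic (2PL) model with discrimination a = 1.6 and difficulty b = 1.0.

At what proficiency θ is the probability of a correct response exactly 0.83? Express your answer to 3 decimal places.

P(θ) = 1 / (1 + exp(−a(θ − b)))
logit = ln(0.8300/0.1700) = 1.5856
θ = b + logit/(a) = 1.0 + 1.5856/1.6000 = 1.9910

1.991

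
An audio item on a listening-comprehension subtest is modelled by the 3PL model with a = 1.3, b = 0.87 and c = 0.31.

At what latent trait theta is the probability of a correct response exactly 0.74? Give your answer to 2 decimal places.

1.26

P(theta) = c + (1 − c) · 1 / (1 + exp(−a(theta − b)))
Remove guessing floor: (0.74 − 0.31)/(1 − 0.31) = 0.6232
logit = ln(0.6232/0.3768) = 0.5031
theta = b + logit/(a) = 0.87 + 0.5031/1.3000 = 1.2570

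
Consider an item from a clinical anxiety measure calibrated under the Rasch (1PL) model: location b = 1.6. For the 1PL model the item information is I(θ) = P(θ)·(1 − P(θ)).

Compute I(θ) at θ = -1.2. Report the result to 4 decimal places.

P = 1/(1+e^{2.8000}) = 0.0573
P(1−P) = 0.0573 × 0.9427 = 0.0540
I = P(1−P) = 0.05404

0.0540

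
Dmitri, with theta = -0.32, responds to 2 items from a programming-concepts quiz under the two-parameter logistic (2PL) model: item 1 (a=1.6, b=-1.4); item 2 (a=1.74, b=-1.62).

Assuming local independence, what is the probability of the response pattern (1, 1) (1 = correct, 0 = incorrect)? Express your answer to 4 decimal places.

0.7691

P(theta) = 1 / (1 + exp(−a(theta − b)))
P_1 = 1/(1+e^{-1.7280}) = 0.8492
P_2 = 1/(1+e^{-2.2620}) = 0.9057
L = P_1 × P_2 = 0.8492 × 0.9057 = 0.76906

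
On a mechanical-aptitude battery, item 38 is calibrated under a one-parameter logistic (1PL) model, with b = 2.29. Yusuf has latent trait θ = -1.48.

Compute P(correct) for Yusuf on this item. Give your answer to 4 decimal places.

0.0225

P(θ) = 1 / (1 + exp(−(θ − b)))
Exponent: (-1.48 − 2.29) = -3.7700
1/(1 + e^{3.7700}) = 0.0225
P = 0.0225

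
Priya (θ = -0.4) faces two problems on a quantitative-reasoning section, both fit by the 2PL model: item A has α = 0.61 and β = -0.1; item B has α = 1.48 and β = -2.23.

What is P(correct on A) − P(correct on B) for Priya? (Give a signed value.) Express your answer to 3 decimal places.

-0.483

P(θ) = 1 / (1 + exp(−α(θ − β)))
P_A = 0.4544
P_B = 0.9375
P_A − P_B = -0.4831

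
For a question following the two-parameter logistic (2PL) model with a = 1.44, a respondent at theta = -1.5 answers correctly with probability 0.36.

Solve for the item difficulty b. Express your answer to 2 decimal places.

P(theta) = 1 / (1 + exp(−a(theta − b)))
logit(0.36) = ln(0.36/0.64) = -0.5754
b = theta − logit/(a) = -1.5 − (-0.5754)/1.4400 = -1.1004

-1.10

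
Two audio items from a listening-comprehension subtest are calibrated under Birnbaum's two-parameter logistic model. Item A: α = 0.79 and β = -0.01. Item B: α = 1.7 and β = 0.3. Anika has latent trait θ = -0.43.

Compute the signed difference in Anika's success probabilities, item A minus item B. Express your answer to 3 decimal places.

0.194

P(θ) = 1 / (1 + exp(−α(θ − β)))
P_A = 0.4178
P_B = 0.2243
P_A − P_B = 0.1935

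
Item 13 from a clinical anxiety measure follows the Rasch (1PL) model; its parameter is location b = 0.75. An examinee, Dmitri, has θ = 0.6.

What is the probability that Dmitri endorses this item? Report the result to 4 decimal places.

0.4626

P(θ) = 1 / (1 + exp(−(θ − b)))
Exponent: (0.6 − 0.75) = -0.1500
1/(1 + e^{0.1500}) = 0.4626
P = 0.4626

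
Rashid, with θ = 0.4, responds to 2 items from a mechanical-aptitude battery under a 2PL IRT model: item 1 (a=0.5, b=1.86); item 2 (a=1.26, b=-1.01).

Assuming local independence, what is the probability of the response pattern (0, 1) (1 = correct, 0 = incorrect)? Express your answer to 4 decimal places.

0.5771

P(θ) = 1 / (1 + exp(−a(θ − b)))
P_1 = 1/(1+e^{0.7300}) = 0.3252
P_2 = 1/(1+e^{-1.7766}) = 0.8553
L = (1−P_1) × P_2 = 0.6748 × 0.8553 = 0.57715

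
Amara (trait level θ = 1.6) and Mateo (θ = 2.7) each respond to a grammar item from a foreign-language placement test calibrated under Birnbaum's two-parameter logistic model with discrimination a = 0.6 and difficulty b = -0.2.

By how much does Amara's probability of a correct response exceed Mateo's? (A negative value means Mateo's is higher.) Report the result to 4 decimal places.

P(θ) = 1 / (1 + exp(−a(θ − b)))
P(Amara) = 0.7465  [exponent 1.0800]
P(Mateo) = 0.8507  [exponent 1.7400]
Difference = 0.7465 − 0.8507 = -0.1042

-0.1042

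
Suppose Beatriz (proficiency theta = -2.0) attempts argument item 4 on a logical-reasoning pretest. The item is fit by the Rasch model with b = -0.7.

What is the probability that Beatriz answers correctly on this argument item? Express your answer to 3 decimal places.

0.214

P(theta) = 1 / (1 + exp(−(theta − b)))
Exponent: (-2.0 − (-0.7)) = -1.3000
1/(1 + e^{1.3000}) = 0.2142
P = 0.2142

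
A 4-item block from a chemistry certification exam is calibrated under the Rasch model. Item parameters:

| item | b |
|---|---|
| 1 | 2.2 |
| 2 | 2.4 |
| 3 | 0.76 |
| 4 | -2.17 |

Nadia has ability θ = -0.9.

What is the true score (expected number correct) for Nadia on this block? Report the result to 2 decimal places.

P(θ) = 1 / (1 + exp(−(θ − b)))
P_1 = 1/(1+e^{3.1000}) = 0.0431
P_2 = 1/(1+e^{3.3000}) = 0.0356
P_3 = 1/(1+e^{1.6600}) = 0.1598
P_4 = 1/(1+e^{-1.2700}) = 0.7807
E[score] = 0.0431 + 0.0356 + 0.1598 + 0.7807 = 1.0192

1.02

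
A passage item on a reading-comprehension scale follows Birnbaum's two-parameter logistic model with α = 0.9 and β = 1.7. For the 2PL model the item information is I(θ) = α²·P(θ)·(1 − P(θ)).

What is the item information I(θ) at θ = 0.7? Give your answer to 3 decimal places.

P = 1/(1+e^{0.9000}) = 0.2891
P(1−P) = 0.2891 × 0.7109 = 0.2055
I = α² × P(1−P) = 0.9² × 0.2055 = 0.16646

0.166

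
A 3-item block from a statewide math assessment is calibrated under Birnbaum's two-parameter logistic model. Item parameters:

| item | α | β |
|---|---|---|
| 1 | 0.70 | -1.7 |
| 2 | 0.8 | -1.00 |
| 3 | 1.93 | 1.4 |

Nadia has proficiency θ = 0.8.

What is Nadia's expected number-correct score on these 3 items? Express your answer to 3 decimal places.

1.899

P(θ) = 1 / (1 + exp(−α(θ − β)))
P_1 = 1/(1+e^{-1.7500}) = 0.8520
P_2 = 1/(1+e^{-1.4400}) = 0.8085
P_3 = 1/(1+e^{1.1580}) = 0.2390
E[score] = 0.8520 + 0.8085 + 0.2390 = 1.8994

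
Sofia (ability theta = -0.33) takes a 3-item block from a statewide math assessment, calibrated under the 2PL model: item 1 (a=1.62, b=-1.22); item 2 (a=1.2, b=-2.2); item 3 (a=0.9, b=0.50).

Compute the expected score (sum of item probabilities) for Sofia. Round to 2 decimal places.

2.03

P(theta) = 1 / (1 + exp(−a(theta − b)))
P_1 = 1/(1+e^{-1.4418}) = 0.8087
P_2 = 1/(1+e^{-2.2440}) = 0.9041
P_3 = 1/(1+e^{0.7470}) = 0.3215
E[score] = 0.8087 + 0.9041 + 0.3215 = 2.0343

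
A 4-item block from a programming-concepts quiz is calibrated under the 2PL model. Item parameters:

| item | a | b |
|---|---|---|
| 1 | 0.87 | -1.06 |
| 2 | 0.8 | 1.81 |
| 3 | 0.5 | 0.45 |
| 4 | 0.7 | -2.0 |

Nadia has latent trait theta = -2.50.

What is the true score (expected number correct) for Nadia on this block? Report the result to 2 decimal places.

P(theta) = 1 / (1 + exp(−a(theta − b)))
P_1 = 1/(1+e^{1.2528}) = 0.2222
P_2 = 1/(1+e^{3.4480}) = 0.0308
P_3 = 1/(1+e^{1.4750}) = 0.1862
P_4 = 1/(1+e^{0.3500}) = 0.4134
E[score] = 0.2222 + 0.0308 + 0.1862 + 0.4134 = 0.8526

0.85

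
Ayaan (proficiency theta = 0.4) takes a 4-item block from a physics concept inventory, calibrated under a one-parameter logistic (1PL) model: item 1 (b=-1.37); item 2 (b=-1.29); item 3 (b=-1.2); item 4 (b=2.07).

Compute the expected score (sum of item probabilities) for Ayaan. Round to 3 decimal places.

P(theta) = 1 / (1 + exp(−(theta − b)))
P_1 = 1/(1+e^{-1.7700}) = 0.8545
P_2 = 1/(1+e^{-1.6900}) = 0.8442
P_3 = 1/(1+e^{-1.6000}) = 0.8320
P_4 = 1/(1+e^{1.6700}) = 0.1584
E[score] = 0.8545 + 0.8442 + 0.8320 + 0.1584 = 2.6891

2.689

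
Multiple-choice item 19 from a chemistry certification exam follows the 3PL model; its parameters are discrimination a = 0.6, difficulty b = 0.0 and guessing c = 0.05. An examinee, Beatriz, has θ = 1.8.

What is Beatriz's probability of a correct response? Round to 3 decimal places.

0.759

P(θ) = c + (1 − c) · 1 / (1 + exp(−a(θ − b)))
Exponent: 0.6 × (1.8 − 0.0) = 1.0800
1/(1 + e^{-1.0800}) = 0.7465
P = 0.05 + 0.95 × 0.7465 = 0.7592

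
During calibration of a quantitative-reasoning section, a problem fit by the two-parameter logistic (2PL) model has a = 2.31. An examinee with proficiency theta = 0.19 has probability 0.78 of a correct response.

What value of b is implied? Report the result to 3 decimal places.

P(theta) = 1 / (1 + exp(−a(theta − b)))
logit(0.78) = ln(0.78/0.22) = 1.2657
b = theta − logit/(a) = 0.19 − 1.2657/2.3100 = -0.3579

-0.358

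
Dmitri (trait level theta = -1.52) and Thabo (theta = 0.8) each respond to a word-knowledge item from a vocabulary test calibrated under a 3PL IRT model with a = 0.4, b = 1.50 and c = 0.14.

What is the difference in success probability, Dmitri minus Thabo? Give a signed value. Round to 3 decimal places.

P(theta) = c + (1 − c) · 1 / (1 + exp(−a(theta − b)))
P(Dmitri) = 0.3378  [exponent -1.2080]
P(Thabo) = 0.5102  [exponent -0.2800]
Difference = 0.3378 − 0.5102 = -0.1723

-0.172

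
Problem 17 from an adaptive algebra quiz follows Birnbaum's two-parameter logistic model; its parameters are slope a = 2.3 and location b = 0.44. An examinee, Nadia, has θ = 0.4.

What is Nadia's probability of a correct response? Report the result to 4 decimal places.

0.4770

P(θ) = 1 / (1 + exp(−a(θ − b)))
Exponent: 2.3 × (0.4 − 0.44) = -0.0920
1/(1 + e^{0.0920}) = 0.4770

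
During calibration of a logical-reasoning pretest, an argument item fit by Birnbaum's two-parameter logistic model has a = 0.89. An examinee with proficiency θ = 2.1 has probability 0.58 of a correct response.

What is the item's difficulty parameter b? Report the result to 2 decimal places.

P(θ) = 1 / (1 + exp(−a(θ − b)))
logit(0.58) = ln(0.58/0.42) = 0.3228
b = θ − logit/(a) = 2.1 − 0.3228/0.8900 = 1.7373

1.74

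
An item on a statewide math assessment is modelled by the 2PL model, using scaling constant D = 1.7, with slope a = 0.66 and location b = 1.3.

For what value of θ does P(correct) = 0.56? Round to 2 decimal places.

P(θ) = 1 / (1 + exp(−D·a(θ − b)))
logit = ln(0.5600/0.4400) = 0.2412
θ = b + logit/(1.7·a) = 1.3 + 0.2412/1.1220 = 1.5149

1.51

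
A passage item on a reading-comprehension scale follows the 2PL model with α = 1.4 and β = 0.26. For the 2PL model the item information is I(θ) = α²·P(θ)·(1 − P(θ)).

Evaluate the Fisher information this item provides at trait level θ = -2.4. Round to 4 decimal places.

P = 1/(1+e^{3.7240}) = 0.0236
P(1−P) = 0.0236 × 0.9764 = 0.0230
I = α² × P(1−P) = 1.4² × 0.0230 = 0.04511

0.0451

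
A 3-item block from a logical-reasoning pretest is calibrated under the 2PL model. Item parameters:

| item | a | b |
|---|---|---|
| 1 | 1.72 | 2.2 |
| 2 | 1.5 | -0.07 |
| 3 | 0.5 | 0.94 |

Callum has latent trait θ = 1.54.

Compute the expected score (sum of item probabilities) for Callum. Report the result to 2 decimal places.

P(θ) = 1 / (1 + exp(−a(θ − b)))
P_1 = 1/(1+e^{1.1352}) = 0.2432
P_2 = 1/(1+e^{-2.4150}) = 0.9180
P_3 = 1/(1+e^{-0.3000}) = 0.5744
E[score] = 0.2432 + 0.9180 + 0.5744 = 1.7356

1.74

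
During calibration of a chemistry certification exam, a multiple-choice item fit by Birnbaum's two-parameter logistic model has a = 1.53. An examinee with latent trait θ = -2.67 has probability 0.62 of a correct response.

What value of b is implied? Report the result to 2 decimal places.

P(θ) = 1 / (1 + exp(−a(θ − b)))
logit(0.62) = ln(0.62/0.38) = 0.4895
b = θ − logit/(a) = -2.67 − 0.4895/1.5300 = -2.9900

-2.99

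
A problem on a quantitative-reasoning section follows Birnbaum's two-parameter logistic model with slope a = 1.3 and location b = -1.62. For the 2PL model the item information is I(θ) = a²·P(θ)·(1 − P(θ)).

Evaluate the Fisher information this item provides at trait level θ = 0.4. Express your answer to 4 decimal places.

P = 1/(1+e^{-2.6260}) = 0.9325
P(1−P) = 0.9325 × 0.0675 = 0.0629
I = a² × P(1−P) = 1.3² × 0.0629 = 0.10635

0.1064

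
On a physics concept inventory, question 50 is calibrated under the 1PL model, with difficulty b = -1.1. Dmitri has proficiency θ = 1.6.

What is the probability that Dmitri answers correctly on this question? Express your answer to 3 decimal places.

P(θ) = 1 / (1 + exp(−(θ − b)))
Exponent: (1.6 − (-1.1)) = 2.7000
1/(1 + e^{-2.7000}) = 0.9370
P = 0.9370

0.937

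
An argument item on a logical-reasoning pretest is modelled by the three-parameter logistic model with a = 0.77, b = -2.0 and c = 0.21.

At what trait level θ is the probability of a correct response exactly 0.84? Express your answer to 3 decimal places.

P(θ) = c + (1 − c) · 1 / (1 + exp(−a(θ − b)))
Remove guessing floor: (0.84 − 0.21)/(1 − 0.21) = 0.7975
logit = ln(0.7975/0.2025) = 1.3705
θ = b + logit/(a) = -2.0 + 1.3705/0.7700 = -0.2201

-0.220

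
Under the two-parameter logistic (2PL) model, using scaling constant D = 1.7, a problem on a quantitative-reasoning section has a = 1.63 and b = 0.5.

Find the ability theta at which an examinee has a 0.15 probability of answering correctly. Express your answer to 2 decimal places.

-0.13

P(theta) = 1 / (1 + exp(−D·a(theta − b)))
logit = ln(0.1500/0.8500) = -1.7346
theta = b + logit/(1.7·a) = 0.5 + (-1.7346)/2.7710 = -0.1260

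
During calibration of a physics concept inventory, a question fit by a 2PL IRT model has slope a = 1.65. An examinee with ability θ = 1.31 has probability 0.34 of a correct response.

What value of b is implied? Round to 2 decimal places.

1.71

P(θ) = 1 / (1 + exp(−a(θ − b)))
logit(0.34) = ln(0.34/0.66) = -0.6633
b = θ − logit/(a) = 1.31 − (-0.6633)/1.6500 = 1.7120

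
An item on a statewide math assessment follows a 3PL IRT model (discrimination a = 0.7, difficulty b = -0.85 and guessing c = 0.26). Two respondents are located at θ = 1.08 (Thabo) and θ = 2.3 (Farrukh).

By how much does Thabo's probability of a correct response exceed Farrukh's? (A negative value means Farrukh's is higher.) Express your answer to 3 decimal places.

P(θ) = c + (1 − c) · 1 / (1 + exp(−a(θ − b)))
P(Thabo) = 0.8478  [exponent 1.3510]
P(Farrukh) = 0.9265  [exponent 2.2050]
Difference = 0.8478 − 0.9265 = -0.0787

-0.079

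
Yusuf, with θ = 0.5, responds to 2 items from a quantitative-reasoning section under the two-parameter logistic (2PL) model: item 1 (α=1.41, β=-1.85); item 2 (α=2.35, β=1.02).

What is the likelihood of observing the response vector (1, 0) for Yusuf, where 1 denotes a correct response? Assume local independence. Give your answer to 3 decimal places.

0.745

P(θ) = 1 / (1 + exp(−α(θ − β)))
P_1 = 1/(1+e^{-3.3135}) = 0.9649
P_2 = 1/(1+e^{1.2220}) = 0.2276
L = P_1 × (1−P_2) = 0.9649 × 0.7724 = 0.74530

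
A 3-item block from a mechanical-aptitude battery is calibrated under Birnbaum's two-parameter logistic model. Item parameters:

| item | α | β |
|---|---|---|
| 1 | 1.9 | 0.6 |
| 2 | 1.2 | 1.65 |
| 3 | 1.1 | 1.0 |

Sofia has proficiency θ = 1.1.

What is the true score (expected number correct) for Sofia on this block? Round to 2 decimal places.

P(θ) = 1 / (1 + exp(−α(θ − β)))
P_1 = 1/(1+e^{-0.9500}) = 0.7211
P_2 = 1/(1+e^{0.6600}) = 0.3407
P_3 = 1/(1+e^{-0.1100}) = 0.5275
E[score] = 0.7211 + 0.3407 + 0.5275 = 1.5893

1.59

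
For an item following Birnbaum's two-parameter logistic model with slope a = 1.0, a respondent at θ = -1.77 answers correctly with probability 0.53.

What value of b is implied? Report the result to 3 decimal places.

P(θ) = 1 / (1 + exp(−a(θ − b)))
logit(0.53) = ln(0.53/0.47) = 0.1201
b = θ − logit/(a) = -1.77 − 0.1201/1.0000 = -1.8901

-1.890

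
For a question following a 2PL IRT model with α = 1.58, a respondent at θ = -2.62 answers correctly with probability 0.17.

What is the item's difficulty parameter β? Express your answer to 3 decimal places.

P(θ) = 1 / (1 + exp(−α(θ − β)))
logit(0.17) = ln(0.17/0.83) = -1.5856
β = θ − logit/(α) = -2.62 − (-1.5856)/1.5800 = -1.6164

-1.616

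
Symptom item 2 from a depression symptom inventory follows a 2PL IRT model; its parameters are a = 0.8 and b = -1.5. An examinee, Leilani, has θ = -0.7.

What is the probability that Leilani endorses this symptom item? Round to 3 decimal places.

P(θ) = 1 / (1 + exp(−a(θ − b)))
Exponent: 0.8 × (-0.7 − (-1.5)) = 0.6400
1/(1 + e^{-0.6400}) = 0.6548

0.655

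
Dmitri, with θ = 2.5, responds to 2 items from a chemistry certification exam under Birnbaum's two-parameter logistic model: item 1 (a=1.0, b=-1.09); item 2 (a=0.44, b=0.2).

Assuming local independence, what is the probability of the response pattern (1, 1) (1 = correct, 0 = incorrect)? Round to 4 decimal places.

P(θ) = 1 / (1 + exp(−a(θ − b)))
P_1 = 1/(1+e^{-3.5900}) = 0.9731
P_2 = 1/(1+e^{-1.0120}) = 0.7334
L = P_1 × P_2 = 0.9731 × 0.7334 = 0.71371

0.7137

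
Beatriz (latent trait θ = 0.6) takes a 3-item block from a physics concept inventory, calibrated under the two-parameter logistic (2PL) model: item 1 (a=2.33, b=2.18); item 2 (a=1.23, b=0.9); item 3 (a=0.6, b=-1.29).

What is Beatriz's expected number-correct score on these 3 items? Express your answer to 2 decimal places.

1.19

P(θ) = 1 / (1 + exp(−a(θ − b)))
P_1 = 1/(1+e^{3.6814}) = 0.0246
P_2 = 1/(1+e^{0.3690}) = 0.4088
P_3 = 1/(1+e^{-1.1340}) = 0.7566
E[score] = 0.0246 + 0.4088 + 0.7566 = 1.1899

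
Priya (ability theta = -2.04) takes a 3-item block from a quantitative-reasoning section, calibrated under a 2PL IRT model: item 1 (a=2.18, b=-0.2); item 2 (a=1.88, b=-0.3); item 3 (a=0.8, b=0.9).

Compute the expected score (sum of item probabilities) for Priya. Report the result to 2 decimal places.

P(theta) = 1 / (1 + exp(−a(theta − b)))
P_1 = 1/(1+e^{4.0112}) = 0.0178
P_2 = 1/(1+e^{3.2712}) = 0.0366
P_3 = 1/(1+e^{2.3520}) = 0.0869
E[score] = 0.0178 + 0.0366 + 0.0869 = 0.1413

0.14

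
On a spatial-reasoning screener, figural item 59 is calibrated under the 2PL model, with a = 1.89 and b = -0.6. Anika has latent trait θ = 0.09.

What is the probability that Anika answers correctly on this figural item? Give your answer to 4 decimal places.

0.7865

P(θ) = 1 / (1 + exp(−a(θ − b)))
Exponent: 1.89 × (0.09 − (-0.6)) = 1.3041
1/(1 + e^{-1.3041}) = 0.7865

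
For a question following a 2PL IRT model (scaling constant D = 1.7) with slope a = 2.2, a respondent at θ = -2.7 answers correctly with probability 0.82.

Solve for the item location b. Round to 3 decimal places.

-3.105

P(θ) = 1 / (1 + exp(−D·a(θ − b)))
logit(0.82) = ln(0.82/0.18) = 1.5163
b = θ − logit/(1.7·a) = -2.7 − 1.5163/3.7400 = -3.1054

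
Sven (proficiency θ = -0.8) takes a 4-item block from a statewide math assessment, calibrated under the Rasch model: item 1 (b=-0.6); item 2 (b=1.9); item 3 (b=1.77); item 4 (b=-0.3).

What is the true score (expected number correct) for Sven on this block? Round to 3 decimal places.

P(θ) = 1 / (1 + exp(−(θ − b)))
P_1 = 1/(1+e^{0.2000}) = 0.4502
P_2 = 1/(1+e^{2.7000}) = 0.0630
P_3 = 1/(1+e^{2.5700}) = 0.0711
P_4 = 1/(1+e^{0.5000}) = 0.3775
E[score] = 0.4502 + 0.0630 + 0.0711 + 0.3775 = 0.9618

0.962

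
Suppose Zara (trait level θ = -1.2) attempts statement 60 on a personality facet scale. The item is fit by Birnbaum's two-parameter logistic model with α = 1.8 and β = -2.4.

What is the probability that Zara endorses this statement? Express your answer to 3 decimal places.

0.897

P(θ) = 1 / (1 + exp(−α(θ − β)))
Exponent: 1.8 × (-1.2 − (-2.4)) = 2.1600
1/(1 + e^{-2.1600}) = 0.8966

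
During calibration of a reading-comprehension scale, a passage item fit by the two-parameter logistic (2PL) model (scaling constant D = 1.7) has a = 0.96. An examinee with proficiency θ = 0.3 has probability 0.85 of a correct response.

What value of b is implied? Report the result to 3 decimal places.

P(θ) = 1 / (1 + exp(−D·a(θ − b)))
logit(0.85) = ln(0.85/0.15) = 1.7346
b = θ − logit/(1.7·a) = 0.3 − 1.7346/1.6320 = -0.7629

-0.763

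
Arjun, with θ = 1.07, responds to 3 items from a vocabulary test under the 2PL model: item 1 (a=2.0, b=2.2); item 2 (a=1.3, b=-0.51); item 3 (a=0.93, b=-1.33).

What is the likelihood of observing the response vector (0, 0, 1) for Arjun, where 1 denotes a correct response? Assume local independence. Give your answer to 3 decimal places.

0.093

P(θ) = 1 / (1 + exp(−a(θ − b)))
P_1 = 1/(1+e^{2.2600}) = 0.0945
P_2 = 1/(1+e^{-2.0540}) = 0.8864
P_3 = 1/(1+e^{-2.2320}) = 0.9031
L = (1−P_1) × (1−P_2) × P_3 = 0.9055 × 0.1136 × 0.9031 = 0.09294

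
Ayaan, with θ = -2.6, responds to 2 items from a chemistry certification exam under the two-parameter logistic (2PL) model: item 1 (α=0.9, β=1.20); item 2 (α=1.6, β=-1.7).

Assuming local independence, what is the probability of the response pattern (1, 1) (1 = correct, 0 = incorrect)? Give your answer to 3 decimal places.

P(θ) = 1 / (1 + exp(−α(θ − β)))
P_1 = 1/(1+e^{3.4200}) = 0.0317
P_2 = 1/(1+e^{1.4400}) = 0.1915
L = P_1 × P_2 = 0.0317 × 0.1915 = 0.00607

0.006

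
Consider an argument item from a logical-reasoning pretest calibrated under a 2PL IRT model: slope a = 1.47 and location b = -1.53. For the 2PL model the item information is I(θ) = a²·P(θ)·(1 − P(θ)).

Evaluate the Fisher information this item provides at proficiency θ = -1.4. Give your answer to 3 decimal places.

P = 1/(1+e^{-0.1911}) = 0.5476
P(1−P) = 0.5476 × 0.4524 = 0.2477
I = a² × P(1−P) = 1.47² × 0.2477 = 0.53532

0.535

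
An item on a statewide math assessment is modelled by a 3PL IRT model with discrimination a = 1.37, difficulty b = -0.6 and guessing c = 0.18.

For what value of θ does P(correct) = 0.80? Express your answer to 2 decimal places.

P(θ) = c + (1 − c) · 1 / (1 + exp(−a(θ − b)))
Remove guessing floor: (0.80 − 0.18)/(1 − 0.18) = 0.7561
logit = ln(0.7561/0.2439) = 1.1314
θ = b + logit/(a) = -0.6 + 1.1314/1.3700 = 0.2258

0.23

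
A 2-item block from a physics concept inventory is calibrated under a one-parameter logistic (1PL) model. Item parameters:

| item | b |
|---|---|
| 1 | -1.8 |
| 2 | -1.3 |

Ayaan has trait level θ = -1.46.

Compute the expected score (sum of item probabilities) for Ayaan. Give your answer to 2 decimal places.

P(θ) = 1 / (1 + exp(−(θ − b)))
P_1 = 1/(1+e^{-0.3400}) = 0.5842
P_2 = 1/(1+e^{0.1600}) = 0.4601
E[score] = 0.5842 + 0.4601 = 1.0443

1.04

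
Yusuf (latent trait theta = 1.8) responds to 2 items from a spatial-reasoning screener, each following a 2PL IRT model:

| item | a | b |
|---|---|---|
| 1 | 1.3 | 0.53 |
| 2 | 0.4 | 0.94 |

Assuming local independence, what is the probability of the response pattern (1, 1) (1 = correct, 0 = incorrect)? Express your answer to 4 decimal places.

P(theta) = 1 / (1 + exp(−a(theta − b)))
P_1 = 1/(1+e^{-1.6510}) = 0.8390
P_2 = 1/(1+e^{-0.3440}) = 0.5852
L = P_1 × P_2 = 0.8390 × 0.5852 = 0.49097

0.4910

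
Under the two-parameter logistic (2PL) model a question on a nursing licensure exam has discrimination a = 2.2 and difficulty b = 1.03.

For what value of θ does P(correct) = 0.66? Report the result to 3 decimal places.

1.331

P(θ) = 1 / (1 + exp(−a(θ − b)))
logit = ln(0.6600/0.3400) = 0.6633
θ = b + logit/(a) = 1.03 + 0.6633/2.2000 = 1.3315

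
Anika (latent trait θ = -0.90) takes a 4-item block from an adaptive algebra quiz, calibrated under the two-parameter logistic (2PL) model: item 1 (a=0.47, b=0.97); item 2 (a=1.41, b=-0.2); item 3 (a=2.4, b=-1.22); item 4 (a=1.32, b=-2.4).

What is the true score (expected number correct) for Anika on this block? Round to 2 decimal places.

P(θ) = 1 / (1 + exp(−a(θ − b)))
P_1 = 1/(1+e^{0.8789}) = 0.2934
P_2 = 1/(1+e^{0.9870}) = 0.2715
P_3 = 1/(1+e^{-0.7680}) = 0.6831
P_4 = 1/(1+e^{-1.9800}) = 0.8787
E[score] = 0.2934 + 0.2715 + 0.6831 + 0.8787 = 2.1267

2.13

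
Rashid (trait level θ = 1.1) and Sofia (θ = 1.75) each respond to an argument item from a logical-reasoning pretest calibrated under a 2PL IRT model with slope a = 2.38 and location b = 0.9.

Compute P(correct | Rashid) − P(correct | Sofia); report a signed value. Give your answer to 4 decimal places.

P(θ) = 1 / (1 + exp(−a(θ − b)))
P(Rashid) = 0.6168  [exponent 0.4760]
P(Sofia) = 0.8832  [exponent 2.0230]
Difference = 0.6168 − 0.8832 = -0.2664

-0.2664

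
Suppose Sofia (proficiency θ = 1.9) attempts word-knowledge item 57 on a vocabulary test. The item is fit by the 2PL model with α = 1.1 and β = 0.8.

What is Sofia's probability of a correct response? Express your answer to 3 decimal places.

0.770

P(θ) = 1 / (1 + exp(−α(θ − β)))
Exponent: 1.1 × (1.9 − 0.8) = 1.2100
1/(1 + e^{-1.2100}) = 0.7703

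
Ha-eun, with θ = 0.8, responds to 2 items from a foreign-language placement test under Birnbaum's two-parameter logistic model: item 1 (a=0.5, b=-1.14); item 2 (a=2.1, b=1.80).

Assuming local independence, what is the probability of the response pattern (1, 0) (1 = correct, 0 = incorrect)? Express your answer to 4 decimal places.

0.6460

P(θ) = 1 / (1 + exp(−a(θ − b)))
P_1 = 1/(1+e^{-0.9700}) = 0.7251
P_2 = 1/(1+e^{2.1000}) = 0.1091
L = P_1 × (1−P_2) = 0.7251 × 0.8909 = 0.64601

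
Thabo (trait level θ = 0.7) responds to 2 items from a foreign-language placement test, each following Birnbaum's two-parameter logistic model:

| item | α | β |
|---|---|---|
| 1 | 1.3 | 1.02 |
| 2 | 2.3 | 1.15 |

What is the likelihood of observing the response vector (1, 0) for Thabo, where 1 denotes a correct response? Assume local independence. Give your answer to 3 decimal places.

0.293

P(θ) = 1 / (1 + exp(−α(θ − β)))
P_1 = 1/(1+e^{0.4160}) = 0.3975
P_2 = 1/(1+e^{1.0350}) = 0.2621
L = P_1 × (1−P_2) = 0.3975 × 0.7379 = 0.29329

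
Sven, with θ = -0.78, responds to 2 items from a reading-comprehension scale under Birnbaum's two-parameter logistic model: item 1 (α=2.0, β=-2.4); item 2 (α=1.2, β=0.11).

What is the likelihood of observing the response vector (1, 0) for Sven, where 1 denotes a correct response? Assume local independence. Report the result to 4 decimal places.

0.7162

P(θ) = 1 / (1 + exp(−α(θ − β)))
P_1 = 1/(1+e^{-3.2400}) = 0.9623
P_2 = 1/(1+e^{1.0680}) = 0.2558
L = P_1 × (1−P_2) = 0.9623 × 0.7442 = 0.71617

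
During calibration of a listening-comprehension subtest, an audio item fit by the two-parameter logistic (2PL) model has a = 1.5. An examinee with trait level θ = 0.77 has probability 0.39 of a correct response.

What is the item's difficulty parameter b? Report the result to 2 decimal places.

1.07

P(θ) = 1 / (1 + exp(−a(θ − b)))
logit(0.39) = ln(0.39/0.61) = -0.4473
b = θ − logit/(a) = 0.77 − (-0.4473)/1.5000 = 1.0682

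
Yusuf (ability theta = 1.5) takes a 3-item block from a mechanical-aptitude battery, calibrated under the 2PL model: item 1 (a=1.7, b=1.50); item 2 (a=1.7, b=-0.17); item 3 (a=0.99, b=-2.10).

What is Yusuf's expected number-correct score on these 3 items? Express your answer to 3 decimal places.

P(theta) = 1 / (1 + exp(−a(theta − b)))
P_1 = 1/(1+e^{0.0000}) = 0.5000
P_2 = 1/(1+e^{-2.8390}) = 0.9447
P_3 = 1/(1+e^{-3.5640}) = 0.9725
E[score] = 0.5000 + 0.9447 + 0.9725 = 2.4172

2.417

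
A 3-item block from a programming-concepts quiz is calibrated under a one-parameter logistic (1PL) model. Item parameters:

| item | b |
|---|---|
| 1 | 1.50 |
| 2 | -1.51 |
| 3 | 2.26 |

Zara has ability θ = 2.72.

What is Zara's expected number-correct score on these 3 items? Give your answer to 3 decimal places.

2.371

P(θ) = 1 / (1 + exp(−(θ − b)))
P_1 = 1/(1+e^{-1.2200}) = 0.7721
P_2 = 1/(1+e^{-4.2300}) = 0.9857
P_3 = 1/(1+e^{-0.4600}) = 0.6130
E[score] = 0.7721 + 0.9857 + 0.6130 = 2.3707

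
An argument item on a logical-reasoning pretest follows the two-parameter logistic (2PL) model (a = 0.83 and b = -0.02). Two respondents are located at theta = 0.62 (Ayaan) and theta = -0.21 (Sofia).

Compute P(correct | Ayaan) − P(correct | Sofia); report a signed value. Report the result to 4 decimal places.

0.1691

P(theta) = 1 / (1 + exp(−a(theta − b)))
P(Ayaan) = 0.6298  [exponent 0.5312]
P(Sofia) = 0.4607  [exponent -0.1577]
Difference = 0.6298 − 0.4607 = 0.1691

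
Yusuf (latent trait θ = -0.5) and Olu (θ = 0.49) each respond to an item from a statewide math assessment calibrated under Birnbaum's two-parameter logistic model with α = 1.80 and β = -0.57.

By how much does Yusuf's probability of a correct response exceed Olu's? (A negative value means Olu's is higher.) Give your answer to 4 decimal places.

-0.3393

P(θ) = 1 / (1 + exp(−α(θ − β)))
P(Yusuf) = 0.5315  [exponent 0.1260]
P(Olu) = 0.8708  [exponent 1.9080]
Difference = 0.5315 − 0.8708 = -0.3393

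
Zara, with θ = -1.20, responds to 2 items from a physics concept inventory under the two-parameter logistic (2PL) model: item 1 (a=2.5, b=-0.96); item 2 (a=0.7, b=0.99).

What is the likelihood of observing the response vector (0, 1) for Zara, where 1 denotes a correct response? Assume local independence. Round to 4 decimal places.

0.1146

P(θ) = 1 / (1 + exp(−a(θ − b)))
P_1 = 1/(1+e^{0.6000}) = 0.3543
P_2 = 1/(1+e^{1.5330}) = 0.1776
L = (1−P_1) × P_2 = 0.6457 × 0.1776 = 0.11464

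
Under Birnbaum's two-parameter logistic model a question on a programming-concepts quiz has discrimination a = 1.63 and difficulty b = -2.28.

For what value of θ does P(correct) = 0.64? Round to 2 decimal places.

P(θ) = 1 / (1 + exp(−a(θ − b)))
logit = ln(0.6400/0.3600) = 0.5754
θ = b + logit/(a) = -2.28 + 0.5754/1.6300 = -1.9270

-1.93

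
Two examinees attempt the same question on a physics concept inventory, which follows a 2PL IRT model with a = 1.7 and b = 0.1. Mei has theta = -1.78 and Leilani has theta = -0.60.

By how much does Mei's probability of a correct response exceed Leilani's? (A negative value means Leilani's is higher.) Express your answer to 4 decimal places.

-0.1939

P(theta) = 1 / (1 + exp(−a(theta − b)))
P(Mei) = 0.0393  [exponent -3.1960]
P(Leilani) = 0.2333  [exponent -1.1900]
Difference = 0.0393 − 0.2333 = -0.1939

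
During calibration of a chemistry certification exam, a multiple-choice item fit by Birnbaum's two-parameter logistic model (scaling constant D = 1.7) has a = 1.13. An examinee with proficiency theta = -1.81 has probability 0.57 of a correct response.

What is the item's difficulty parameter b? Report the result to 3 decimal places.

P(theta) = 1 / (1 + exp(−D·a(theta − b)))
logit(0.57) = ln(0.57/0.43) = 0.2819
b = theta − logit/(1.7·a) = -1.81 − 0.2819/1.9210 = -1.9567

-1.957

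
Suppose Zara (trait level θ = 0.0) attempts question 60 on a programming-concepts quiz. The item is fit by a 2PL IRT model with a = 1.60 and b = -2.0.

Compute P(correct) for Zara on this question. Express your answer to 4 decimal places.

0.9608

P(θ) = 1 / (1 + exp(−a(θ − b)))
Exponent: 1.60 × (0.0 − (-2.0)) = 3.2000
1/(1 + e^{-3.2000}) = 0.9608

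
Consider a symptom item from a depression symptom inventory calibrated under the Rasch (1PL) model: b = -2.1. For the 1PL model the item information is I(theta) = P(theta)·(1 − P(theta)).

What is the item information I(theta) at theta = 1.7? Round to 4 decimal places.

P = 1/(1+e^{-3.8000}) = 0.9781
P(1−P) = 0.9781 × 0.0219 = 0.0214
I = P(1−P) = 0.02140

0.0214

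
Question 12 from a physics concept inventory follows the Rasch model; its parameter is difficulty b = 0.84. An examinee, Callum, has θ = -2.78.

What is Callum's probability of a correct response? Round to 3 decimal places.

0.026

P(θ) = 1 / (1 + exp(−(θ − b)))
Exponent: (-2.78 − 0.84) = -3.6200
1/(1 + e^{3.6200}) = 0.0261
P = 0.0261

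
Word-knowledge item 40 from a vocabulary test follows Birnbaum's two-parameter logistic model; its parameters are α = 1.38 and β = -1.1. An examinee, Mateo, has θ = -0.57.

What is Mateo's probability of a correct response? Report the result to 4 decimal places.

0.6751

P(θ) = 1 / (1 + exp(−α(θ − β)))
Exponent: 1.38 × (-0.57 − (-1.1)) = 0.7314
1/(1 + e^{-0.7314}) = 0.6751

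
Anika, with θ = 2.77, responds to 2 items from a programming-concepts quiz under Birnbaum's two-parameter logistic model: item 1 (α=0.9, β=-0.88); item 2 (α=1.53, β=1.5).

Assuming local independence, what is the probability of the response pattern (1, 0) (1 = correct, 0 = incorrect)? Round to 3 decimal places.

P(θ) = 1 / (1 + exp(−α(θ − β)))
P_1 = 1/(1+e^{-3.2850}) = 0.9639
P_2 = 1/(1+e^{-1.9431}) = 0.8747
L = P_1 × (1−P_2) = 0.9639 × 0.1253 = 0.12079

0.121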